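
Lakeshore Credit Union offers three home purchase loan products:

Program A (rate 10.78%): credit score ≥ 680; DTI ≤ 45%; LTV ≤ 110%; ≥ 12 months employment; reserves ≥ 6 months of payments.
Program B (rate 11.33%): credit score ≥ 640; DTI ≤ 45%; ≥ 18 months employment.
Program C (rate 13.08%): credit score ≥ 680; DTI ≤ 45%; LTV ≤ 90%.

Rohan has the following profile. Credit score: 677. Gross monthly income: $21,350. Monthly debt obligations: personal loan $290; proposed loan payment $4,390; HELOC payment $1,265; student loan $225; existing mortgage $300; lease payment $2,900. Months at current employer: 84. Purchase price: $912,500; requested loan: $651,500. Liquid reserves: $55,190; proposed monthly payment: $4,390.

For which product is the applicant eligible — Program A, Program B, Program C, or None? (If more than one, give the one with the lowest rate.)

Program B

Total debts = (290 + 4,390 + 1,265 + 225 + 300 + 2,900) = 9,370; DTI = 9,370/21,350 = 43.9%.
LTV = 651,500/912,500 = 71.4%.
Reserves = 55,190/4,390 = 12.6 months.
Program A: score 677 < 680; DTI 43.9% ≤ 45%; LTV 71.4% ≤ 110%; employment 84 ≥ 12 mo; reserves 12.6 ≥ 6 mo → does not qualify.
Program B: score 677 ≥ 640; DTI 43.9% ≤ 45%; employment 84 ≥ 18 mo → qualifies.
Program C: score 677 < 680; DTI 43.9% ≤ 45%; LTV 71.4% ≤ 90% → does not qualify.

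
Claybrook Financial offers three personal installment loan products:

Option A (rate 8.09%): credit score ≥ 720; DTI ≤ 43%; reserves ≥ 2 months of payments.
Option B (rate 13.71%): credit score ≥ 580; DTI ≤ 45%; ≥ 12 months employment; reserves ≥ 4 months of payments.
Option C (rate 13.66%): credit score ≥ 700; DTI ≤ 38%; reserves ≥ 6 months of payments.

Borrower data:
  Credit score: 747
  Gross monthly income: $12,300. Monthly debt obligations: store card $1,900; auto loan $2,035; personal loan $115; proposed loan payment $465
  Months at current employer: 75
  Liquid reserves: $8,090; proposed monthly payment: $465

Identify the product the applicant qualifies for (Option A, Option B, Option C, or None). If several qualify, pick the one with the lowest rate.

Option A

Total debts = (1,900 + 2,035 + 115 + 465) = 4,515; DTI = 4,515/12,300 = 36.7%.
Reserves = 8,090/465 = 17.4 months.
Option A: score 747 ≥ 720; DTI 36.7% ≤ 43%; reserves 17.4 ≥ 2 mo → qualifies.
Option B: score 747 ≥ 580; DTI 36.7% ≤ 45%; employment 75 ≥ 12 mo; reserves 17.4 ≥ 4 mo → qualifies.
Option C: score 747 ≥ 700; DTI 36.7% ≤ 38%; reserves 17.4 ≥ 6 mo → qualifies.
Qualifying: Option A, Option B, Option C. Lowest rate is 8.09% → Option A.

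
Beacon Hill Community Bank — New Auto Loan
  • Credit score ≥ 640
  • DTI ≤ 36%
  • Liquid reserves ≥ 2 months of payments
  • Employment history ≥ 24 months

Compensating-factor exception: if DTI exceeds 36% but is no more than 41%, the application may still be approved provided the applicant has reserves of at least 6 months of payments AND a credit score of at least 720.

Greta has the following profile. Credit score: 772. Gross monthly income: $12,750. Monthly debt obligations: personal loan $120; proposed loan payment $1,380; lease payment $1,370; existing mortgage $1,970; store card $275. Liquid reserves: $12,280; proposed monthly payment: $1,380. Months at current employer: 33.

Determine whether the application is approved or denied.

Credit score 772 ≥ 640 (meets base)
Total debts = (120 + 1,380 + 1,370 + 1,970 + 275) = 5,115. DTI: 5,115 ÷ 12,750 = 40.1%, over the 36% base limit.
Reserves = 12,280/1,380 = 8.9 months ≥ 2
Employment 33 ≥ 24 months
DTI 40.1% is within the 36%–41% exception band; checking compensating factors.
Reserves 8.9 ≥ 6 months; credit score 772 ≥ 720.
Both compensating conditions met → exception applies.

Approved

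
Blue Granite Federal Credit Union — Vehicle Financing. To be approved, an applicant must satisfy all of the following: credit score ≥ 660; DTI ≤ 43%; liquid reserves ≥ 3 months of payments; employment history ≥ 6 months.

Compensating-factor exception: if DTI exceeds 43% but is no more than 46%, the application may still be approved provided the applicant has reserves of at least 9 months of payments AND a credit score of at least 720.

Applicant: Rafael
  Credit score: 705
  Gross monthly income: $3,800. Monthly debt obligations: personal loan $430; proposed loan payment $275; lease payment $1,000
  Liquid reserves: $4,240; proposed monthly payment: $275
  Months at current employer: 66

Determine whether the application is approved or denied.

Credit score 705 ≥ 660 (meets base)
Total debts = (430 + 275 + 1,000) = 1,705. DTI: 1,705 ÷ 3,800 = 44.9%, over the 43% base limit.
Reserves: 4,240 ÷ 275 = 15.4 months (meets 3-month minimum)
Employment 66 ≥ 6 months
DTI 44.9% is within the 43%–46% exception band; checking compensating factors.
Reserves 15.4 ≥ 9 months; credit score 705 < 720.
Override conditions not both satisfied; exception does not apply.

Denied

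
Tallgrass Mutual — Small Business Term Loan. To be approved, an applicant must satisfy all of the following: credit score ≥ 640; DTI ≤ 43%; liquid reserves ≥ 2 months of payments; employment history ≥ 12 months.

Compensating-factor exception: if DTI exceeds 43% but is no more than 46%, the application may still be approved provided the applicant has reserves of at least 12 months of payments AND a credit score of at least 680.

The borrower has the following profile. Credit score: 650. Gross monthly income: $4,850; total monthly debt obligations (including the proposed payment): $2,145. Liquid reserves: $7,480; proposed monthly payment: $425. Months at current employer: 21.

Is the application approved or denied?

Denied

Credit score 650 ≥ 640 (meets base)
DTI = 2,145/4,850 = 44.2% > 43% — standard DTI limit exceeded.
Reserves = 7,480/425 = 17.6 months ≥ 2
Employment 21 ≥ 12 months
44.2% falls in the override range (43%–46%), so the compensating-factor test applies.
Override check — reserves: 17.6 mo (ok); score: 650 (below 680).
Override conditions not both satisfied; exception does not apply.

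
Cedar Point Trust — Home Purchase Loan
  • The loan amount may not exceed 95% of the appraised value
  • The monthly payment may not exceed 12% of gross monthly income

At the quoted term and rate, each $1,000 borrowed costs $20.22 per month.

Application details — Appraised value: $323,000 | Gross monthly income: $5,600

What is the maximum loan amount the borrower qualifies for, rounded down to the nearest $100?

Payment cap: 12% × $5,600 = $672/month.
At $20.22 per $1,000, that supports 672/20.22 × 1,000 ≈ $33,234 → $33,200.
LTV cap: 95% × $323,000 = $306,850 → $306,800.
Binding constraint: payment-to-income.

$33,200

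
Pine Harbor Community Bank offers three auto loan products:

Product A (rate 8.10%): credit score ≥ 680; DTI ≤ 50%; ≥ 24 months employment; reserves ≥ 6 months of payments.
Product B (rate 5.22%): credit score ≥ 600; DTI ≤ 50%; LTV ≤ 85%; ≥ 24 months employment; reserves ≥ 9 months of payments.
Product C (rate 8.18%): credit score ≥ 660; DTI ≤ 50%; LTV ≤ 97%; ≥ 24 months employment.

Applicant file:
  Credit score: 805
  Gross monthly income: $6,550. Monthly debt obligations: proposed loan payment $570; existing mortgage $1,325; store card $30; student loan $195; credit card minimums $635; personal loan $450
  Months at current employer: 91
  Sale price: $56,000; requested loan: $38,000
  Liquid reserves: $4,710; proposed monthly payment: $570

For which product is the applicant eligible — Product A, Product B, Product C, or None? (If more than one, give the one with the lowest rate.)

Product A

Total debts = (570 + 1,325 + 30 + 195 + 635 + 450) = 3,205; DTI = 3,205/6,550 = 48.9%.
LTV = 38,000/56,000 = 67.9%.
Reserves = 4,710/570 = 8.3 months.
Product A: score 805 ≥ 680; DTI 48.9% ≤ 50%; employment 91 ≥ 24 mo; reserves 8.3 ≥ 6 mo → qualifies.
Product B: score 805 ≥ 600; DTI 48.9% ≤ 50%; LTV 67.9% ≤ 85%; employment 91 ≥ 24 mo; reserves 8.3 < 9 mo → does not qualify.
Product C: score 805 ≥ 660; DTI 48.9% ≤ 50%; LTV 67.9% ≤ 97%; employment 91 ≥ 24 mo → qualifies.
Qualifying: Product A, Product C. Lowest rate is 8.10% → Product A.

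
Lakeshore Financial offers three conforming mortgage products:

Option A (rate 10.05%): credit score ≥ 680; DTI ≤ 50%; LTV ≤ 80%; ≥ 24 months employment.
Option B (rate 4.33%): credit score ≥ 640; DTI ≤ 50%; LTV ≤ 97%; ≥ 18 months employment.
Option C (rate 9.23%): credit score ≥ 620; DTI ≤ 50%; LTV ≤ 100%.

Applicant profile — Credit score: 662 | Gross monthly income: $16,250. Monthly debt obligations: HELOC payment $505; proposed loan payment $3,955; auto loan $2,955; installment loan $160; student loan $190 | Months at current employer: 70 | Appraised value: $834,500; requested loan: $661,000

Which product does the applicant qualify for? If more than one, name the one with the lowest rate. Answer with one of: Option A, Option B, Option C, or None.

Total debts = (505 + 3,955 + 2,955 + 160 + 190) = 7,765; DTI = 7,765/16,250 = 47.8%.
LTV = 661,000/834,500 = 79.2%.
Option A: score 662 < 680; DTI 47.8% ≤ 50%; LTV 79.2% ≤ 80%; employment 70 ≥ 24 mo → does not qualify.
Option B: score 662 ≥ 640; DTI 47.8% ≤ 50%; LTV 79.2% ≤ 97%; employment 70 ≥ 18 mo → qualifies.
Option C: score 662 ≥ 620; DTI 47.8% ≤ 50%; LTV 79.2% ≤ 100% → qualifies.
Qualifying: Option B, Option C. Lowest rate is 4.33% → Option B.

Option B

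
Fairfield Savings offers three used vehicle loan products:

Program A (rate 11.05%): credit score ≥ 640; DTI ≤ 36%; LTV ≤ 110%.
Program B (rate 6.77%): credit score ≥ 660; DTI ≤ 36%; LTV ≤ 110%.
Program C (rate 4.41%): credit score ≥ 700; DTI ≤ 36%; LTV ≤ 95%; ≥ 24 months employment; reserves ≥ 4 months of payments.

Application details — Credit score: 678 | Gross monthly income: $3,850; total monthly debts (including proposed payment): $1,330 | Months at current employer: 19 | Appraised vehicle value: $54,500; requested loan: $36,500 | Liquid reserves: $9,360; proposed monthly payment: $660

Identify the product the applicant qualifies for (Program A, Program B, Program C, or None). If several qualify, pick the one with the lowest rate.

DTI = 1,330/3,850 = 34.5%.
LTV = 36,500/54,500 = 67%.
Reserves = 9,360/660 = 14.2 months.
Program A: score 678 ≥ 640; DTI 34.5% ≤ 36%; LTV 67% ≤ 110% → qualifies.
Program B: score 678 ≥ 660; DTI 34.5% ≤ 36%; LTV 67% ≤ 110% → qualifies.
Program C: score 678 < 700; DTI 34.5% ≤ 36%; LTV 67% ≤ 95%; employment 19 < 24 mo; reserves 14.2 ≥ 4 mo → does not qualify.
Qualifying: Program A, Program B. Lowest rate is 6.77% → Program B.

Program B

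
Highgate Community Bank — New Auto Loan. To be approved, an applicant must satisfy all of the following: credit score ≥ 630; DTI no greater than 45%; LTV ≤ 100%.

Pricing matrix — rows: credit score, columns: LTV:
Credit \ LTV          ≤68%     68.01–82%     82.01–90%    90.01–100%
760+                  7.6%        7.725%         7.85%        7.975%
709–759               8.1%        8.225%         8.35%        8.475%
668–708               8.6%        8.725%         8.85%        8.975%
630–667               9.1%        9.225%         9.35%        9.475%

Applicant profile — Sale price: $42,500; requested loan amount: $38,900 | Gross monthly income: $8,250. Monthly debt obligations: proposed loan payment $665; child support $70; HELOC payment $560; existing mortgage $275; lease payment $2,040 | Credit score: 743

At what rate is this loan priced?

Credit score 743 ≥ 630; Total monthly debts = (665 + 70 + 560 + 275 + 2,040) = 3,610. DTI: 3,610 ÷ 8,250 = 43.8%, within the 45% cap
Loan-to-value = 38,900/42,500 = 91.5% — pass (100% max)
Row: 743 falls in 709–759. Column: 91.5% falls in 90.01–100%. Rate = 8.475%.

8.475%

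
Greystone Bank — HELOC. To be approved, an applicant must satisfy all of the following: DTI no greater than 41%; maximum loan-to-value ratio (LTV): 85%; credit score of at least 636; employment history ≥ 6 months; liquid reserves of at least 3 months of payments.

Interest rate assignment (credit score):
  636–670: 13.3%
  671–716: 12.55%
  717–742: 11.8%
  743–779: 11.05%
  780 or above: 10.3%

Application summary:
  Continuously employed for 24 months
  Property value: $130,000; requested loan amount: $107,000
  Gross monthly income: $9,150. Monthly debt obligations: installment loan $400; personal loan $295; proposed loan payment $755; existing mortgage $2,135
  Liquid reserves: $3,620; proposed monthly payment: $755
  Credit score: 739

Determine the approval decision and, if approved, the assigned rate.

Credit score 739 ≥ 636 (meets minimum)
LTV = 107,000/130,000 = 82.3% ≤ 85%
Employment 24 ≥ 6 months
Total monthly debts = (400 + 295 + 755 + 2,135) = 3,585. Debt-to-income = 3,585/9,150 = 39.2% — meets 41% limit
Liquid reserves cover 3,620/755 = 4.8 months — ≥ 3 required
All requirements met. Score 739 falls in the 717–742 tier → 11.8%.

Approved at 11.8%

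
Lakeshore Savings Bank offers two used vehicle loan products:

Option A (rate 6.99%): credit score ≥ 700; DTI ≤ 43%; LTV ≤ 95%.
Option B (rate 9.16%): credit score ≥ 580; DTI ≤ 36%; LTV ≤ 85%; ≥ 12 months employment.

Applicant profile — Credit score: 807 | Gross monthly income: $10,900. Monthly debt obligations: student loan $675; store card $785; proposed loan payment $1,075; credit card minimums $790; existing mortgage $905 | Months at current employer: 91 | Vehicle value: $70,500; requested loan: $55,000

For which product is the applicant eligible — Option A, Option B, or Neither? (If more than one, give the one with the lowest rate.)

Total debts = (675 + 785 + 1,075 + 790 + 905) = 4,230; DTI = 4,230/10,900 = 38.8%.
LTV = 55,000/70,500 = 78%.
Option A: score 807 ≥ 700; DTI 38.8% ≤ 43%; LTV 78% ≤ 95% → qualifies.
Option B: score 807 ≥ 580; DTI 38.8% > 36%; LTV 78% ≤ 85%; employment 91 ≥ 12 mo → does not qualify.

Option A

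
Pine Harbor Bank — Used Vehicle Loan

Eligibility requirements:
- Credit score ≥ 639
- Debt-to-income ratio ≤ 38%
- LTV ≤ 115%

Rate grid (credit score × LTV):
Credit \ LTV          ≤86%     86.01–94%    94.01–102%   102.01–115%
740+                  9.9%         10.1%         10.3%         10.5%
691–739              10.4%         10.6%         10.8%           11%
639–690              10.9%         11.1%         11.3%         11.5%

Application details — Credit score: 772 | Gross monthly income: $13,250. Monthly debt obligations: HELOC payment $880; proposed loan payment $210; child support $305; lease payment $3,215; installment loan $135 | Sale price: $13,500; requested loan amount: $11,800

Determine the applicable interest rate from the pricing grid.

Credit score 772 ≥ 639; Total monthly debts = (880 + 210 + 305 + 3,215 + 135) = 4,745. DTI = 4,745/13,250 = 35.8% ≤ 38%
Loan-to-value = 11,800/13,500 = 87.4% — pass (115% max)
Row: 772 falls in 740+. Column: 87.4% falls in 86.01–94%. Rate = 10.1%.

10.1%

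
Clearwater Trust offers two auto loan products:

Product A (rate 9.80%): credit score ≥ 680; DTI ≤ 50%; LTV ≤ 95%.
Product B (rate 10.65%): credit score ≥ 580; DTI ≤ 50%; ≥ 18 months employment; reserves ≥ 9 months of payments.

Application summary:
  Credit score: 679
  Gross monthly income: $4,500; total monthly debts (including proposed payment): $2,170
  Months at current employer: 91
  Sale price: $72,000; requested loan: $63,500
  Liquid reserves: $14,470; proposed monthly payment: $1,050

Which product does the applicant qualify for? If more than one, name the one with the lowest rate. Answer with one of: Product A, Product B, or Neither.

Product B

DTI = 2,170/4,500 = 48.2%.
LTV = 63,500/72,000 = 88.2%.
Reserves = 14,470/1,050 = 13.8 months.
Product A: score 679 < 680; DTI 48.2% ≤ 50%; LTV 88.2% ≤ 95% → does not qualify.
Product B: score 679 ≥ 580; DTI 48.2% ≤ 50%; employment 91 ≥ 18 mo; reserves 13.8 ≥ 9 mo → qualifies.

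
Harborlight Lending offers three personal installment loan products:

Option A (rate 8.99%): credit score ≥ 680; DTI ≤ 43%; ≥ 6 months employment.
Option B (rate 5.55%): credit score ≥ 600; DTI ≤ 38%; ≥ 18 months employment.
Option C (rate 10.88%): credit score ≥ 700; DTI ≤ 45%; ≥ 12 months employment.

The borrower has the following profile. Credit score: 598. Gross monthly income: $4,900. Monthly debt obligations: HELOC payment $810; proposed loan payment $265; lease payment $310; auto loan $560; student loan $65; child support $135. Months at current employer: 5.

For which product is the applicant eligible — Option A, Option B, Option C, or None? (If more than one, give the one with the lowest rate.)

None

Total debts = (810 + 265 + 310 + 560 + 65 + 135) = 2,145; DTI = 2,145/4,900 = 43.8%.
Option A: score 598 < 680; DTI 43.8% > 43%; employment 5 < 6 mo → does not qualify.
Option B: score 598 < 600; DTI 43.8% > 38%; employment 5 < 18 mo → does not qualify.
Option C: score 598 < 700; DTI 43.8% ≤ 45%; employment 5 < 12 mo → does not qualify.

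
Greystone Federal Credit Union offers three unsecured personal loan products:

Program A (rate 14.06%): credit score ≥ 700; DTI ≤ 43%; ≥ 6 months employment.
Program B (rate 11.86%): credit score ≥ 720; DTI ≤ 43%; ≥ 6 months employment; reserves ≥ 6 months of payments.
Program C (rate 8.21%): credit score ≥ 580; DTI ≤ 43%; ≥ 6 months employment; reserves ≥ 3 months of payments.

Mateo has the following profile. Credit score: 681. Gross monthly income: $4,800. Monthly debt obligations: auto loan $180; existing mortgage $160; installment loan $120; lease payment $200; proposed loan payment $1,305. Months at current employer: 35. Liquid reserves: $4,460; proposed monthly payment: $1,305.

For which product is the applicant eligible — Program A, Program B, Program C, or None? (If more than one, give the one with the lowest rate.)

Total debts = (180 + 160 + 120 + 200 + 1,305) = 1,965; DTI = 1,965/4,800 = 40.9%.
Reserves = 4,460/1,305 = 3.4 months.
Program A: score 681 < 700; DTI 40.9% ≤ 43%; employment 35 ≥ 6 mo → does not qualify.
Program B: score 681 < 720; DTI 40.9% ≤ 43%; employment 35 ≥ 6 mo; reserves 3.4 < 6 mo → does not qualify.
Program C: score 681 ≥ 580; DTI 40.9% ≤ 43%; employment 35 ≥ 6 mo; reserves 3.4 ≥ 3 mo → qualifies.

Program C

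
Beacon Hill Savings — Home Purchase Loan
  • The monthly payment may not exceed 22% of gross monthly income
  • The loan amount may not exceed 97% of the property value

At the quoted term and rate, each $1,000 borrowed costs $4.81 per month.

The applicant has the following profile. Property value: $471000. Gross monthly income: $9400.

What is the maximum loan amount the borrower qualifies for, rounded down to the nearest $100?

Payment cap: 22% × $9,400 = $2,068/month.
At $4.81 per $1,000, that supports 2,068/4.81 × 1,000 ≈ $429,937 → $429,900.
LTV cap: 97% × $471,000 = $456,870 → $456,800.
Binding constraint: payment-to-income.

$429,900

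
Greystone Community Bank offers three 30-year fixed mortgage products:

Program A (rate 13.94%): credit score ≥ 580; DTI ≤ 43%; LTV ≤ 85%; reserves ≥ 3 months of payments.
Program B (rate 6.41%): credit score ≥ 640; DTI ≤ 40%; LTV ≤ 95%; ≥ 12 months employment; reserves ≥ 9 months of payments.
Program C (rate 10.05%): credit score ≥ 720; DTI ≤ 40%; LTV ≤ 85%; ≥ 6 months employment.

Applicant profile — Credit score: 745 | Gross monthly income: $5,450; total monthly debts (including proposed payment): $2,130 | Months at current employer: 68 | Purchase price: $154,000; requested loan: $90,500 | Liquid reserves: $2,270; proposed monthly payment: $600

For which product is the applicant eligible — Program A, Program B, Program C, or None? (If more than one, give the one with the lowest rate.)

DTI = 2,130/5,450 = 39.1%.
LTV = 90,500/154,000 = 58.8%.
Reserves = 2,270/600 = 3.8 months.
Program A: score 745 ≥ 580; DTI 39.1% ≤ 43%; LTV 58.8% ≤ 85%; reserves 3.8 ≥ 3 mo → qualifies.
Program B: score 745 ≥ 640; DTI 39.1% ≤ 40%; LTV 58.8% ≤ 95%; employment 68 ≥ 12 mo; reserves 3.8 < 9 mo → does not qualify.
Program C: score 745 ≥ 720; DTI 39.1% ≤ 40%; LTV 58.8% ≤ 85%; employment 68 ≥ 6 mo → qualifies.
Qualifying: Program A, Program C. Lowest rate is 10.05% → Program C.

Program C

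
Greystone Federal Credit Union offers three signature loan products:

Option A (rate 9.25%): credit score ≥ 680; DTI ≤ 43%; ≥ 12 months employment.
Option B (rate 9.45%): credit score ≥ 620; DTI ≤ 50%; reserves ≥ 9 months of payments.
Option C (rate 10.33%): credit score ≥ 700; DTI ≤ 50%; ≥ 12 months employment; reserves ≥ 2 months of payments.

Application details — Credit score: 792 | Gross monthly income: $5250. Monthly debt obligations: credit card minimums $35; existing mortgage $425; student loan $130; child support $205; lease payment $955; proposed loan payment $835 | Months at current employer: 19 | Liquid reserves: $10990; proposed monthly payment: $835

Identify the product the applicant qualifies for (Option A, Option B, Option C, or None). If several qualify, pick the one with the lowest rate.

Total debts = (35 + 425 + 130 + 205 + 955 + 835) = 2,585; DTI = 2,585/5,250 = 49.2%.
Reserves = 10,990/835 = 13.2 months.
Option A: score 792 ≥ 680; DTI 49.2% > 43%; employment 19 ≥ 12 mo → does not qualify.
Option B: score 792 ≥ 620; DTI 49.2% ≤ 50%; reserves 13.2 ≥ 9 mo → qualifies.
Option C: score 792 ≥ 700; DTI 49.2% ≤ 50%; employment 19 ≥ 12 mo; reserves 13.2 ≥ 2 mo → qualifies.
Qualifying: Option B, Option C. Lowest rate is 9.45% → Option B.

Option B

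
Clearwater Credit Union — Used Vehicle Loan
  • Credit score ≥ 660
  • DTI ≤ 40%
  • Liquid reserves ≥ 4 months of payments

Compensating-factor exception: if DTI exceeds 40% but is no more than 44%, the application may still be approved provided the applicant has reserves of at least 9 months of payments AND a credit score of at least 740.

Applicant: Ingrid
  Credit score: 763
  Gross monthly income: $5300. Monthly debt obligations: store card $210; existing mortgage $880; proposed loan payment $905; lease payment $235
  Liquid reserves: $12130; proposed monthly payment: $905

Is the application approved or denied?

Credit score 763 ≥ 660 (meets base)
Total debts = (210 + 880 + 905 + 235) = 2,230. DTI: 2,230 ÷ 5,300 = 42.1%, over the 40% base limit.
Reserves = 12,130/905 = 13.4 months ≥ 4
42.1% falls in the override range (40%–44%), so the compensating-factor test applies.
Override check — reserves: 13.4 mo (ok); score: 763 (ok).
Both compensating conditions met → exception applies.

Approved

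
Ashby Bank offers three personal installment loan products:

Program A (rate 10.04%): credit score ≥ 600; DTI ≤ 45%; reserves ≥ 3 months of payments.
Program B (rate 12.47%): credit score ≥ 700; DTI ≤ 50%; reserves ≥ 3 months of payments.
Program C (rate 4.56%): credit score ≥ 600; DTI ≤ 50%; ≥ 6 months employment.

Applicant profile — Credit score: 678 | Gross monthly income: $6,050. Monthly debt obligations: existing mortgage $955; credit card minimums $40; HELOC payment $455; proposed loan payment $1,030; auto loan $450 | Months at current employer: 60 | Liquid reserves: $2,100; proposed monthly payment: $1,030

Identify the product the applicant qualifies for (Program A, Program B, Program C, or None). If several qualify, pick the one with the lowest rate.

Total debts = (955 + 40 + 455 + 1,030 + 450) = 2,930; DTI = 2,930/6,050 = 48.4%.
Reserves = 2,100/1,030 = 2.0 months.
Program A: score 678 ≥ 600; DTI 48.4% > 45%; reserves 2.0 < 3 mo → does not qualify.
Program B: score 678 < 700; DTI 48.4% ≤ 50%; reserves 2.0 < 3 mo → does not qualify.
Program C: score 678 ≥ 600; DTI 48.4% ≤ 50%; employment 60 ≥ 6 mo → qualifies.

Program C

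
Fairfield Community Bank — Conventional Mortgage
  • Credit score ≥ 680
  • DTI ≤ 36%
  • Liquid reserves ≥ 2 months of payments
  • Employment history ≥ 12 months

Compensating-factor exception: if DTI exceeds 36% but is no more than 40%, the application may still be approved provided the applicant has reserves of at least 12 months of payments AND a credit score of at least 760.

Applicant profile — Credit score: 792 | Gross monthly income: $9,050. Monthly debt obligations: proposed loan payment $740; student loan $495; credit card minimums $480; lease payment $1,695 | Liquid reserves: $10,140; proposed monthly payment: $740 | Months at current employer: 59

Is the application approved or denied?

Approved

Credit score 792 ≥ 680 (meets base)
Total debts = (740 + 495 + 480 + 1,695) = 3,410. DTI: 3,410 ÷ 9,050 = 37.7%, over the 36% base limit.
Reserves: 10,140 ÷ 740 = 13.7 months (meets 2-month minimum)
Employment 59 ≥ 12 months
37.7% falls in the override range (36%–40%), so the compensating-factor test applies.
Override check — reserves: 13.7 mo (ok); score: 792 (ok).
Both compensating conditions met → exception applies.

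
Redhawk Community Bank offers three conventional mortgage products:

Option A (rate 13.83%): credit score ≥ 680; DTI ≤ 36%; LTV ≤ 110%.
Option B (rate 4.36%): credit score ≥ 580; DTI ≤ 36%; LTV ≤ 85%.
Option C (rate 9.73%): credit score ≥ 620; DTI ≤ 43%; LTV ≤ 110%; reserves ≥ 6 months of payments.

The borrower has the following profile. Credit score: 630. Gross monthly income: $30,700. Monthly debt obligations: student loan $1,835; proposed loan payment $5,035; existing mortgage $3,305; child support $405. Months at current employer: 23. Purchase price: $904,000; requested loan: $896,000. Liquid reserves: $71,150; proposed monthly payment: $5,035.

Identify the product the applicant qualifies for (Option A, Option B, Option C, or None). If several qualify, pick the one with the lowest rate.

Option C

Total debts = (1,835 + 5,035 + 3,305 + 405) = 10,580; DTI = 10,580/30,700 = 34.5%.
LTV = 896,000/904,000 = 99.1%.
Reserves = 71,150/5,035 = 14.1 months.
Option A: score 630 < 680; DTI 34.5% ≤ 36%; LTV 99.1% ≤ 110% → does not qualify.
Option B: score 630 ≥ 580; DTI 34.5% ≤ 36%; LTV 99.1% > 85% → does not qualify.
Option C: score 630 ≥ 620; DTI 34.5% ≤ 43%; LTV 99.1% ≤ 110%; reserves 14.1 ≥ 6 mo → qualifies.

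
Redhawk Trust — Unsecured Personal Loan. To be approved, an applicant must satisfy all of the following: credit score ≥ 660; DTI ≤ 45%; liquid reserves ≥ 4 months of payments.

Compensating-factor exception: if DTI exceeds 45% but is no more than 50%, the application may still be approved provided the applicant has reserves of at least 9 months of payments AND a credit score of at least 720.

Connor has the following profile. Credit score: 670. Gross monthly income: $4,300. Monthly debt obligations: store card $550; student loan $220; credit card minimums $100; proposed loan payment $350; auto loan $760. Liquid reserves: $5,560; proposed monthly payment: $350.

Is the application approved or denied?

Denied

Credit score 670 ≥ 660 (meets base)
Total debts = (550 + 220 + 100 + 350 + 760) = 1,980. DTI = 1,980/4,300 = 46% > 45% — standard DTI limit exceeded.
Liquid reserves cover 5,560/350 = 15.9 months — ≥ 4 required
DTI 46% is within the 45%–50% exception band; checking compensating factors.
Override check — reserves: 15.9 mo (ok); score: 670 (below 720).
Compensating-factor requirement not fully met.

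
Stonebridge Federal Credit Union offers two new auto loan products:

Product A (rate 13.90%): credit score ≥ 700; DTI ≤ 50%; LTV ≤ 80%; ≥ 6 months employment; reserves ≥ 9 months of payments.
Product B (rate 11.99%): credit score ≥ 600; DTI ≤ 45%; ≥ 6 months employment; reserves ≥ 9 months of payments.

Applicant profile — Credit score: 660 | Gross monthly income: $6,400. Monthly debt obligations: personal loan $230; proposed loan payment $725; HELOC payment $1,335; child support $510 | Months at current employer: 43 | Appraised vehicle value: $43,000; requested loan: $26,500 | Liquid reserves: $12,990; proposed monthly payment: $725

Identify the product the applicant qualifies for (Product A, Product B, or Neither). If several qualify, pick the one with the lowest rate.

Product B

Total debts = (230 + 725 + 1,335 + 510) = 2,800; DTI = 2,800/6,400 = 43.8%.
LTV = 26,500/43,000 = 61.6%.
Reserves = 12,990/725 = 17.9 months.
Product A: score 660 < 700; DTI 43.8% ≤ 50%; LTV 61.6% ≤ 80%; employment 43 ≥ 6 mo; reserves 17.9 ≥ 9 mo → does not qualify.
Product B: score 660 ≥ 600; DTI 43.8% ≤ 45%; employment 43 ≥ 6 mo; reserves 17.9 ≥ 9 mo → qualifies.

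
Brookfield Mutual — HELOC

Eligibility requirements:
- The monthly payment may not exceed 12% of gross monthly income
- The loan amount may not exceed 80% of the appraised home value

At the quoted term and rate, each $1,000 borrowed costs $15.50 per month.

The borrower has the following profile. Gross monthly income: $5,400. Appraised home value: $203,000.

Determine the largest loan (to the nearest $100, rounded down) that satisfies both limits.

$41,800

Payment cap: 12% × $5,400 = $648/month.
At $15.50 per $1,000, that supports 648/15.50 × 1,000 ≈ $41,806 → $41,800.
LTV cap: 80% × $203,000 = $162,400 → $162,400.
Binding constraint: payment-to-income.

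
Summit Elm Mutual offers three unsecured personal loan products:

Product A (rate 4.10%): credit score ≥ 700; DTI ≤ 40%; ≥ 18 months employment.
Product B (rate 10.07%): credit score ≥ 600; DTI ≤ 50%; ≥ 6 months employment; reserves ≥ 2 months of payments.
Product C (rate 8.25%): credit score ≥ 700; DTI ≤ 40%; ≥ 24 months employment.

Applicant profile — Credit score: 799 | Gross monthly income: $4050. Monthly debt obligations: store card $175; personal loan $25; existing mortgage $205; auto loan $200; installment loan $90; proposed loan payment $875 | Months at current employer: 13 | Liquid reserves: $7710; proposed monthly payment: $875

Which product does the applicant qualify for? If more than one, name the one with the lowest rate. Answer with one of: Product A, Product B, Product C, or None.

Product B

Total debts = (175 + 25 + 205 + 200 + 90 + 875) = 1,570; DTI = 1,570/4,050 = 38.8%.
Reserves = 7,710/875 = 8.8 months.
Product A: score 799 ≥ 700; DTI 38.8% ≤ 40%; employment 13 < 18 mo → does not qualify.
Product B: score 799 ≥ 600; DTI 38.8% ≤ 50%; employment 13 ≥ 6 mo; reserves 8.8 ≥ 2 mo → qualifies.
Product C: score 799 ≥ 700; DTI 38.8% ≤ 40%; employment 13 < 24 mo → does not qualify.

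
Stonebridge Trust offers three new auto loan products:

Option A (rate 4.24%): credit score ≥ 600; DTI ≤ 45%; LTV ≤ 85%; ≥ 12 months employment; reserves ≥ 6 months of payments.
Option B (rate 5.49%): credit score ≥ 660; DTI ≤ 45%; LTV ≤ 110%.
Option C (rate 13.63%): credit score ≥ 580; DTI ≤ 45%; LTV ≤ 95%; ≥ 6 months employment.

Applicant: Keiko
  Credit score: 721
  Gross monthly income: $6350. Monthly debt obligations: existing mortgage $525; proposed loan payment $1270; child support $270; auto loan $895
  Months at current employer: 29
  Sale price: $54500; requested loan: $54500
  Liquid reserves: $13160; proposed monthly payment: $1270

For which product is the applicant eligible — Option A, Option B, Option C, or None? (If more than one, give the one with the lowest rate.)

None

Total debts = (525 + 1,270 + 270 + 895) = 2,960; DTI = 2,960/6,350 = 46.6%.
LTV = 54,500/54,500 = 100%.
Reserves = 13,160/1,270 = 10.4 months.
Option A: score 721 ≥ 600; DTI 46.6% > 45%; LTV 100% > 85%; employment 29 ≥ 12 mo; reserves 10.4 ≥ 6 mo → does not qualify.
Option B: score 721 ≥ 660; DTI 46.6% > 45%; LTV 100% ≤ 110% → does not qualify.
Option C: score 721 ≥ 580; DTI 46.6% > 45%; LTV 100% > 95%; employment 29 ≥ 6 mo → does not qualify.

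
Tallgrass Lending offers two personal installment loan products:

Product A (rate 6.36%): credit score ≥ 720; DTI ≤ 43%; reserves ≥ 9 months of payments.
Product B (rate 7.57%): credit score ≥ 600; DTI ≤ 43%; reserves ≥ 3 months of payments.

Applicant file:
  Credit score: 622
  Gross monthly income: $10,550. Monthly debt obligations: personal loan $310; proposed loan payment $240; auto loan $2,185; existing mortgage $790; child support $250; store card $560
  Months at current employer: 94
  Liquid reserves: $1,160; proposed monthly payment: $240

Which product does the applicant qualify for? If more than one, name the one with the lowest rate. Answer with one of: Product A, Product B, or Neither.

Product B

Total debts = (310 + 240 + 2,185 + 790 + 250 + 560) = 4,335; DTI = 4,335/10,550 = 41.1%.
Reserves = 1,160/240 = 4.8 months.
Product A: score 622 < 720; DTI 41.1% ≤ 43%; reserves 4.8 < 9 mo → does not qualify.
Product B: score 622 ≥ 600; DTI 41.1% ≤ 43%; reserves 4.8 ≥ 3 mo → qualifies.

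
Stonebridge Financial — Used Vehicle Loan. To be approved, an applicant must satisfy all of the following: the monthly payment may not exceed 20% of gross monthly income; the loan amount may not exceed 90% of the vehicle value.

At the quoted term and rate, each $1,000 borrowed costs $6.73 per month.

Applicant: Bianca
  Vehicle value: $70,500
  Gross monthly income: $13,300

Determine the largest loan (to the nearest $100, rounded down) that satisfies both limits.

Payment cap: 20% × $13,300 = $2,660/month.
At $6.73 per $1,000, that supports 2,660/6.73 × 1,000 ≈ $395,245 → $395,200.
LTV cap: 90% × $70,500 = $63,450 → $63,400.
Binding constraint: loan-to-value.

$63,400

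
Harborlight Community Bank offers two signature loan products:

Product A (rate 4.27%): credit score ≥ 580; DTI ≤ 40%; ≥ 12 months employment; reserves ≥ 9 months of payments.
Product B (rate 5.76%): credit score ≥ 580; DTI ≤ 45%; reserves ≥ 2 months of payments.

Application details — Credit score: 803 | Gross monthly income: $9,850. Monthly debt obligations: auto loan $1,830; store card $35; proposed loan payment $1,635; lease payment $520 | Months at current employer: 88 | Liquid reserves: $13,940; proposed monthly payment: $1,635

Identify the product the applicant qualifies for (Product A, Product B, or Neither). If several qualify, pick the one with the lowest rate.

Product B

Total debts = (1,830 + 35 + 1,635 + 520) = 4,020; DTI = 4,020/9,850 = 40.8%.
Reserves = 13,940/1,635 = 8.5 months.
Product A: score 803 ≥ 580; DTI 40.8% > 40%; employment 88 ≥ 12 mo; reserves 8.5 < 9 mo → does not qualify.
Product B: score 803 ≥ 580; DTI 40.8% ≤ 45%; reserves 8.5 ≥ 2 mo → qualifies.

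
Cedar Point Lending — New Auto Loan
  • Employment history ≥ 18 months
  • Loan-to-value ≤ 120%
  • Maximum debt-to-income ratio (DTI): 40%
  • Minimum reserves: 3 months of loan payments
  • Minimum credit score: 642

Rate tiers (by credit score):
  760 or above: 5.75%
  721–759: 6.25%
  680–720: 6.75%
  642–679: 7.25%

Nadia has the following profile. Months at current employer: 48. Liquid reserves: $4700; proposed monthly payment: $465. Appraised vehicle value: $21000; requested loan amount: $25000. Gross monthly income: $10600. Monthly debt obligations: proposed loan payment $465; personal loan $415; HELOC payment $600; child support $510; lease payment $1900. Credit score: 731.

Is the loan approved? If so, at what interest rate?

Credit score 731 ≥ 642 (meets minimum)
LTV = 25,000/21,000 = 119% ≤ 120%
Liquid reserves cover 4,700/465 = 10.1 months — ≥ 3 required
Total monthly debts = (465 + 415 + 600 + 510 + 1,900) = 3,890. DTI: 3,890 ÷ 10,600 = 36.7%, within the 40% cap
Employment 48 ≥ 18 months
All requirements met. Score 731 falls in the 721–759 tier → 6.25%.

Approved at 6.25%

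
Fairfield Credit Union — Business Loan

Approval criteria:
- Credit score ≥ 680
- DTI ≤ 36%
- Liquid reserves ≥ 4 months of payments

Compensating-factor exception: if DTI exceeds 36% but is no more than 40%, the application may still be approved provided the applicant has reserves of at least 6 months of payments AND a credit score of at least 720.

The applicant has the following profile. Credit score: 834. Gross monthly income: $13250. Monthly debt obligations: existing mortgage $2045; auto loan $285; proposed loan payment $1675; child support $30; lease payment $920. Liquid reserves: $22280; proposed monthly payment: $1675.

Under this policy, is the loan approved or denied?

Credit score 834 ≥ 680 (meets base)
Total debts = (2,045 + 285 + 1,675 + 30 + 920) = 4,955. DTI: 4,955 ÷ 13,250 = 37.4%, over the 36% base limit.
Reserves: 22,280 ÷ 1,675 = 13.3 months (meets 4-month minimum)
DTI 37.4% is within the 36%–40% exception band; checking compensating factors.
Override check — reserves: 13.3 mo (ok); score: 834 (ok).
Both compensating conditions met → exception applies.

Approved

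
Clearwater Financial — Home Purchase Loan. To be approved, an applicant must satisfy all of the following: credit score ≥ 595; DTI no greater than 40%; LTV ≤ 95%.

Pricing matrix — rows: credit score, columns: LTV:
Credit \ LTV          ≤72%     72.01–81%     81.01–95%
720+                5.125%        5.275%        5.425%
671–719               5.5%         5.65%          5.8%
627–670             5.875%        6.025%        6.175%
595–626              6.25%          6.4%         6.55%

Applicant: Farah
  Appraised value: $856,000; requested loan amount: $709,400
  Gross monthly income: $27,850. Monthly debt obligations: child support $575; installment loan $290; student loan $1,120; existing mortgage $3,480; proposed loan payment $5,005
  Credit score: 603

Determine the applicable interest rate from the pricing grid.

6.55%

Credit score 603 ≥ 595; Total monthly debts = (575 + 290 + 1,120 + 3,480 + 5,005) = 10,470. Debt-to-income = 10,470/27,850 = 37.6% — meets 40% limit
Loan-to-value = 709,400/856,000 = 82.9% — pass (95% max)
Row: 603 falls in 595–626. Column: 82.9% falls in 81.01–95%. Rate = 6.55%.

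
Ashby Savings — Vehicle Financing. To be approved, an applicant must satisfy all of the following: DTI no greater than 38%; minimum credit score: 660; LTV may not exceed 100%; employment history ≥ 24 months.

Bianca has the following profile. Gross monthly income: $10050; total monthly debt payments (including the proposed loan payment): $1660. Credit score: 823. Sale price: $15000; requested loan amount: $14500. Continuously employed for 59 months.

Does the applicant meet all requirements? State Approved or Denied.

Debt-to-income = 1,660/10,050 = 16.5% — meets 38% limit
Credit score 823 ≥ 660 (meets)
LTV: 14,500 ÷ 15,000 = 96.7%, within 100% cap
Employment 59 ≥ 24 months
All criteria satisfied.

Approved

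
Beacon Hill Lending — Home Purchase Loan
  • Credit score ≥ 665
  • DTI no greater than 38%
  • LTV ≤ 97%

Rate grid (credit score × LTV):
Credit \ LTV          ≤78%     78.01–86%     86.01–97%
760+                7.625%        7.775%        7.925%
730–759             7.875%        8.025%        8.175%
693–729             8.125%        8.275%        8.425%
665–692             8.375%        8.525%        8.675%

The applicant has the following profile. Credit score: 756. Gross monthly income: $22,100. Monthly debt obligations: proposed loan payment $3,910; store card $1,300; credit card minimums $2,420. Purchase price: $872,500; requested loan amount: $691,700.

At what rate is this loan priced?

8.025%

Credit score 756 ≥ 665; Total monthly debts = (3,910 + 1,300 + 2,420) = 7,630. DTI: 7,630 ÷ 22,100 = 34.5%, within the 38% cap
Loan-to-value = 691,700/872,500 = 79.3% — pass (97% max)
Row: 756 falls in 730–759. Column: 79.3% falls in 78.01–86%. Rate = 8.025%.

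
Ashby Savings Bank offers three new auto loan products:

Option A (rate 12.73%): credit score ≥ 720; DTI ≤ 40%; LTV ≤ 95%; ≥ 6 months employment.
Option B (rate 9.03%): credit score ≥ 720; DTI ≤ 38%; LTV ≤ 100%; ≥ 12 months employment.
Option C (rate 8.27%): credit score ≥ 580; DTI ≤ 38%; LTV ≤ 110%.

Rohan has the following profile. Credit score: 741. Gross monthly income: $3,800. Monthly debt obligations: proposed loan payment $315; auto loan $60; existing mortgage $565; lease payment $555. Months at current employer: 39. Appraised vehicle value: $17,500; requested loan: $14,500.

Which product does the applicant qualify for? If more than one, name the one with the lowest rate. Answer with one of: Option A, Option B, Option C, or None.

Option A

Total debts = (315 + 60 + 565 + 555) = 1,495; DTI = 1,495/3,800 = 39.3%.
LTV = 14,500/17,500 = 82.9%.
Option A: score 741 ≥ 720; DTI 39.3% ≤ 40%; LTV 82.9% ≤ 95%; employment 39 ≥ 6 mo → qualifies.
Option B: score 741 ≥ 720; DTI 39.3% > 38%; LTV 82.9% ≤ 100%; employment 39 ≥ 12 mo → does not qualify.
Option C: score 741 ≥ 580; DTI 39.3% > 38%; LTV 82.9% ≤ 110% → does not qualify.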